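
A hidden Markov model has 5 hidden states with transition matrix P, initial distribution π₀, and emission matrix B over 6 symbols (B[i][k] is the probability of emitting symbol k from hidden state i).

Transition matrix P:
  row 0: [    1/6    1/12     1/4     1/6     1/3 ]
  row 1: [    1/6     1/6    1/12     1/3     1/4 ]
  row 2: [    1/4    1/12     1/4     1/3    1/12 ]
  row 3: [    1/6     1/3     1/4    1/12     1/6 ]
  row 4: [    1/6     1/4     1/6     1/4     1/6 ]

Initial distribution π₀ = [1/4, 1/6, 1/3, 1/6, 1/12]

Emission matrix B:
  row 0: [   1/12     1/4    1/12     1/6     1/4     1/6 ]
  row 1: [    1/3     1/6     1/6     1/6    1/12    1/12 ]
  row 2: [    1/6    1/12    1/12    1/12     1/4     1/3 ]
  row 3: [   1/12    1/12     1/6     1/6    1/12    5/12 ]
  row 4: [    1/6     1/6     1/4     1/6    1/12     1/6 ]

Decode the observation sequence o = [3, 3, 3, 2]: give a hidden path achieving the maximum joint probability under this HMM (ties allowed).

path = [0, 4, 1, 4]

t=0: δ = [4.167e-02, 2.778e-02, 2.778e-02, 2.778e-02, 1.389e-02]  (obs o_0=3)
t=1: δ = [1.157e-03, 1.543e-03, 8.681e-04, 1.543e-03, 2.315e-03]  ψ = [0, 3, 0, 1, 0]  (obs o_1=3)
t=2: δ = [6.430e-05, 9.645e-05, 3.215e-05, 9.645e-05, 6.430e-05]  ψ = [4, 4, 3, 4, 0]  (obs o_2=3)
t=3: δ = [1.340e-06, 5.358e-06, 2.009e-06, 5.358e-06, 6.028e-06]  ψ = [1, 3, 3, 1, 1]  (obs o_3=2)
backtrack: best end state = 4; path = [0, 4, 1, 4]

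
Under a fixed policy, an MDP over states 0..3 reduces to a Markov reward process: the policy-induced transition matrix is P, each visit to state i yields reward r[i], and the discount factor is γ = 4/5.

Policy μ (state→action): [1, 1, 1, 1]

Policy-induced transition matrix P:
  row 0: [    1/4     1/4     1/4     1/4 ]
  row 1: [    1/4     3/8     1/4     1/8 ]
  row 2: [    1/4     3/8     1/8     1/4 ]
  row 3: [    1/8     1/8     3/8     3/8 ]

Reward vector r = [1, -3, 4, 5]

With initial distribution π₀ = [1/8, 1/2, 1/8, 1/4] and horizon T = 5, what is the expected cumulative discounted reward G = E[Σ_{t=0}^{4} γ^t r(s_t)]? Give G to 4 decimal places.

t=0: π = [0.1250, 0.5000, 0.1250, 0.2500], E[r] = 0.3750, γ^t·E[r] = 0.375000, running G = 0.375000
t=1: π = [0.2188, 0.2969, 0.2656, 0.2188], E[r] = 1.4844, γ^t·E[r] = 1.187500, running G = 1.562500
t=2: π = [0.2227, 0.2930, 0.2441, 0.2402], E[r] = 1.5215, γ^t·E[r] = 0.973750, running G = 2.536250
t=3: π = [0.2200, 0.2871, 0.2495, 0.2434], E[r] = 1.5737, γ^t·E[r] = 0.805750, running G = 3.342000
t=4: π = [0.2196, 0.2867, 0.2492, 0.2445], E[r] = 1.5793, γ^t·E[r] = 0.646863, running G = 3.988863

G = 3.9889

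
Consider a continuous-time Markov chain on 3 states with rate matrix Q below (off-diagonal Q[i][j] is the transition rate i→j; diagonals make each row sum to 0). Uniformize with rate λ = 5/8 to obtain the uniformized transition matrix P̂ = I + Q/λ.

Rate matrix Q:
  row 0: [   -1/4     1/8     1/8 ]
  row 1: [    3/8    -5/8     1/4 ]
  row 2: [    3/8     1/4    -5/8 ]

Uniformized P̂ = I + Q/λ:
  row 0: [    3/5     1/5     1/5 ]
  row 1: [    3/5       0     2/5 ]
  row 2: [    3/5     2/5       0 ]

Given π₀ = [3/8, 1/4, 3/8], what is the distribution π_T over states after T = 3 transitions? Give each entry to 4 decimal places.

π = [0.6000, 0.2040, 0.1960]

t=0: π = [0.3750, 0.2500, 0.3750]
t=1: π = [0.6000, 0.2250, 0.1750]
t=2: π = [0.6000, 0.1900, 0.2100]
t=3: π = [0.6000, 0.2040, 0.1960]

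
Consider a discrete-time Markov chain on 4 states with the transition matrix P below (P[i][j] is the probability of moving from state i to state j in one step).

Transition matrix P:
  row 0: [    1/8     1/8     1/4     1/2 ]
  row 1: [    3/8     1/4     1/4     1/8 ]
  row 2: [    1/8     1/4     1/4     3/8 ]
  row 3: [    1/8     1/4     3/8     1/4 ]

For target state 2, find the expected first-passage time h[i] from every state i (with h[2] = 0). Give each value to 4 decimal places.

h = [3.4152, 3.5556, 0.0000, 3.0877]

First-step conditioning: h[2] = 0; for i ≠ 2, h[i] = 1 + Σ_k P[i][k]·h[k].
  h[0] = 1 + 1/8·h[0] + 1/8·h[1] + 1/2·h[3]
  h[1] = 1 + 3/8·h[0] + 1/4·h[1] + 1/8·h[3]
  h[3] = 1 + 1/8·h[0] + 1/4·h[1] + 1/4·h[3]
Solving the 3×3 linear system over states ≠ 2 gives exactly h = [584/171, 32/9, 0, 176/57] (h[2] = 0 is the target).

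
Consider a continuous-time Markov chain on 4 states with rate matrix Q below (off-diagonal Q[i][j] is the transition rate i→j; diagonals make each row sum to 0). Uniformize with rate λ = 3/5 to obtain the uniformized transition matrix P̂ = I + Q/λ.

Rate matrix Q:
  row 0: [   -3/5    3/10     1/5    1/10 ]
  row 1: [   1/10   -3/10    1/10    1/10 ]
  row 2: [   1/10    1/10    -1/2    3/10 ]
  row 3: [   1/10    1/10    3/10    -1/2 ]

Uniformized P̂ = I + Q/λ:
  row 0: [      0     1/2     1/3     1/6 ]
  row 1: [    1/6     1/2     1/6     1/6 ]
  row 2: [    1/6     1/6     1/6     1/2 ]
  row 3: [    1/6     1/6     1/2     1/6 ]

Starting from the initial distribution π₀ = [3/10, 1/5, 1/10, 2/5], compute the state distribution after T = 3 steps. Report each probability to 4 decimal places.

π = [0.1421, 0.3213, 0.2856, 0.2509]

t=0: π = [0.3000, 0.2000, 0.1000, 0.4000]
t=1: π = [0.1167, 0.3333, 0.3500, 0.2000]
t=2: π = [0.1472, 0.3167, 0.2528, 0.2833]
t=3: π = [0.1421, 0.3213, 0.2856, 0.2509]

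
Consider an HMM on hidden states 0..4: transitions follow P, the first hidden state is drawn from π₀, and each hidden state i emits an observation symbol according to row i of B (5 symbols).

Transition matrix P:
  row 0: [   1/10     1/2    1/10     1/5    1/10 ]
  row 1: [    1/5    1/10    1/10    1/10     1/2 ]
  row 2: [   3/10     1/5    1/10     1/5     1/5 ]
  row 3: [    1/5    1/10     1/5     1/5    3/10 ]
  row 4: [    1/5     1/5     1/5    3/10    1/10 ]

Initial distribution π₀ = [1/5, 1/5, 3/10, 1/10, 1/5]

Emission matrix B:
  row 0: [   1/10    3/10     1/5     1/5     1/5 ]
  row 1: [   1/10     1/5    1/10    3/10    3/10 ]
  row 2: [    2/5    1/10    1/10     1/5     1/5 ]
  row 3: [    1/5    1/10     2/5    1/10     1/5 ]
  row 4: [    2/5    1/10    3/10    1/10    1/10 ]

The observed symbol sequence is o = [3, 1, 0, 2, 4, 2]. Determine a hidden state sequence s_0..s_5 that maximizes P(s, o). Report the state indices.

t=0: δ = [4.000e-02, 6.000e-02, 6.000e-02, 1.000e-02, 2.000e-02]  (obs o_0=3)
t=1: δ = [5.400e-03, 4.000e-03, 6.000e-04, 1.200e-03, 3.000e-03]  ψ = [2, 0, 1, 2, 1]  (obs o_1=1)
t=2: δ = [8.000e-05, 2.700e-04, 2.400e-04, 2.160e-04, 8.000e-04]  ψ = [1, 0, 4, 0, 1]  (obs o_2=0)
t=3: δ = [3.200e-05, 1.600e-05, 1.600e-05, 9.600e-05, 4.050e-05]  ψ = [4, 4, 4, 4, 1]  (obs o_3=2)
t=4: δ = [3.840e-06, 4.800e-06, 3.840e-06, 3.840e-06, 2.880e-06]  ψ = [3, 0, 3, 3, 3]  (obs o_4=4)
t=5: δ = [2.304e-07, 1.920e-07, 7.680e-08, 3.456e-07, 7.200e-07]  ψ = [2, 0, 3, 4, 1]  (obs o_5=2)
backtrack: best end state = 4; path = [0, 1, 4, 0, 1, 4]

path = [0, 1, 4, 0, 1, 4]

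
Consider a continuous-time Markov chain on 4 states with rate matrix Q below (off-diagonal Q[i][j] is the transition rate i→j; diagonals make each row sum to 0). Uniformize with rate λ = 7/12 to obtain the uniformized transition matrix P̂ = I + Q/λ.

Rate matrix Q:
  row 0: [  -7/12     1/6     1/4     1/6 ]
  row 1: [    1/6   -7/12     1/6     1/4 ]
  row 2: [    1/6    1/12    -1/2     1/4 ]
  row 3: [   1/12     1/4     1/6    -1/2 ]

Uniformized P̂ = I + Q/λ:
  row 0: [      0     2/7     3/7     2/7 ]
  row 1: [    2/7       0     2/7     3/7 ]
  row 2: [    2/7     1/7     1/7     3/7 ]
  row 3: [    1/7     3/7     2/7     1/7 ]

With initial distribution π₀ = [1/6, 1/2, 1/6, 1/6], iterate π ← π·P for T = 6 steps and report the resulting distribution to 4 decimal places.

π = [0.1870, 0.2273, 0.2737, 0.3120]

t=0: π = [0.1667, 0.5000, 0.1667, 0.1667]
t=1: π = [0.2143, 0.1429, 0.2857, 0.3571]
t=2: π = [0.1735, 0.2551, 0.2755, 0.2959]
t=3: π = [0.1939, 0.2157, 0.2711, 0.3192]
t=4: π = [0.1847, 0.2309, 0.2747, 0.3097]
t=5: π = [0.1887, 0.2247, 0.2729, 0.3137]
t=6: π = [0.1870, 0.2273, 0.2737, 0.3120]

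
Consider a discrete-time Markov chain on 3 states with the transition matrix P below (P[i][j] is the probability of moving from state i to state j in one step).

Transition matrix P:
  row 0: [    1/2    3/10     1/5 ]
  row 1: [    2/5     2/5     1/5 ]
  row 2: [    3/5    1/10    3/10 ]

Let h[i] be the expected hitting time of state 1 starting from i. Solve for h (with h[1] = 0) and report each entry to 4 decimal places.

h = [3.9130, 0.0000, 4.7826]

First-step conditioning: h[1] = 0; for i ≠ 1, h[i] = 1 + Σ_k P[i][k]·h[k].
  h[0] = 1 + 1/2·h[0] + 1/5·h[2]
  h[2] = 1 + 3/5·h[0] + 3/10·h[2]
Solving the 2×2 linear system over states ≠ 1 gives exactly h = [90/23, 0, 110/23] (h[1] = 0 is the target).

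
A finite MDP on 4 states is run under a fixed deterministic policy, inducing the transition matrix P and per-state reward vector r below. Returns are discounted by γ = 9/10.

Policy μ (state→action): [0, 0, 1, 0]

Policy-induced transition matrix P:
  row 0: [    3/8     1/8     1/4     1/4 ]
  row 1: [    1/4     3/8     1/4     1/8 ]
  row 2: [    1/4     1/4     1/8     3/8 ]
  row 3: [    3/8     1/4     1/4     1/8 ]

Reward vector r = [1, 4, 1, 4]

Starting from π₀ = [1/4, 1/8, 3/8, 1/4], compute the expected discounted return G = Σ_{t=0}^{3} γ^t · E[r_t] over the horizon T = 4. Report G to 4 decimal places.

t=0: π = [0.2500, 0.1250, 0.3750, 0.2500], E[r] = 2.1250, γ^t·E[r] = 2.125000, running G = 2.125000
t=1: π = [0.3125, 0.2344, 0.2031, 0.2500], E[r] = 2.4531, γ^t·E[r] = 2.207813, running G = 4.332813
t=2: π = [0.3203, 0.2402, 0.2246, 0.2148], E[r] = 2.3652, γ^t·E[r] = 1.915840, running G = 6.248652
t=3: π = [0.3169, 0.2400, 0.2219, 0.2212], E[r] = 2.3835, γ^t·E[r] = 1.737604, running G = 7.986257

G = 7.9863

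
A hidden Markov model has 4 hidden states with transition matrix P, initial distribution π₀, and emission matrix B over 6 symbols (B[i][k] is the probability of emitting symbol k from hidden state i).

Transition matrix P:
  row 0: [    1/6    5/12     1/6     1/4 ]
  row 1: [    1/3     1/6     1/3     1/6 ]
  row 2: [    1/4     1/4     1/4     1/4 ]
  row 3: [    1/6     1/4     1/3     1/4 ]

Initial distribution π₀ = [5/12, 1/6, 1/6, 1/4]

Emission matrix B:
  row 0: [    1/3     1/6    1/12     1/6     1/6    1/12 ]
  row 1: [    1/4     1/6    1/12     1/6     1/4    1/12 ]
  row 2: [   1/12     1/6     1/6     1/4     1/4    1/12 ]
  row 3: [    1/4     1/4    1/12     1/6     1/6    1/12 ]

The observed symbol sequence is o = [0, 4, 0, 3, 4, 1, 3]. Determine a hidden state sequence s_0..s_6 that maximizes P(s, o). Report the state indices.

t=0: δ = [1.389e-01, 4.167e-02, 1.389e-02, 6.250e-02]  (obs o_0=0)
t=1: δ = [3.858e-03, 1.447e-02, 5.787e-03, 5.787e-03]  ψ = [0, 0, 0, 0]  (obs o_1=4)
t=2: δ = [1.608e-03, 6.028e-04, 4.019e-04, 6.028e-04]  ψ = [1, 1, 1, 1]  (obs o_2=0)
t=3: δ = [4.465e-05, 1.116e-04, 6.698e-05, 6.698e-05]  ψ = [0, 0, 0, 0]  (obs o_3=3)
t=4: δ = [6.202e-06, 4.651e-06, 9.303e-06, 3.101e-06]  ψ = [1, 0, 1, 1]  (obs o_4=4)
t=5: δ = [3.876e-07, 4.307e-07, 3.876e-07, 5.814e-07]  ψ = [2, 0, 2, 2]  (obs o_5=1)
t=6: δ = [2.393e-08, 2.692e-08, 4.845e-08, 2.423e-08]  ψ = [1, 0, 3, 3]  (obs o_6=3)
backtrack: best end state = 2; path = [0, 1, 0, 1, 2, 3, 2]

path = [0, 1, 0, 1, 2, 3, 2]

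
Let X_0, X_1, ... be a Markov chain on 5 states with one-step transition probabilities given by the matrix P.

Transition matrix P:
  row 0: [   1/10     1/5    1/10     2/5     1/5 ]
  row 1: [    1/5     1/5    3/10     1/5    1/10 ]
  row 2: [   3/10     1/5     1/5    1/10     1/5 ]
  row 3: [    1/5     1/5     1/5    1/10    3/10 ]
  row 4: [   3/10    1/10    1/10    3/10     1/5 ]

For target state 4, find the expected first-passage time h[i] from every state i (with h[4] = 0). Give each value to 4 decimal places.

h = [4.9140, 5.5037, 5.0369, 4.5455, 0.0000]

First-step conditioning: h[4] = 0; for i ≠ 4, h[i] = 1 + Σ_k P[i][k]·h[k].
  h[0] = 1 + 1/10·h[0] + 1/5·h[1] + 1/10·h[2] + 2/5·h[3]
  h[1] = 1 + 1/5·h[0] + 1/5·h[1] + 3/10·h[2] + 1/5·h[3]
  h[2] = 1 + 3/10·h[0] + 1/5·h[1] + 1/5·h[2] + 1/10·h[3]
  h[3] = 1 + 1/5·h[0] + 1/5·h[1] + 1/5·h[2] + 1/10·h[3]
Solving the 4×4 linear system over states ≠ 4 gives exactly h = [2000/407, 2240/407, 2050/407, 50/11, 0] (h[4] = 0 is the target).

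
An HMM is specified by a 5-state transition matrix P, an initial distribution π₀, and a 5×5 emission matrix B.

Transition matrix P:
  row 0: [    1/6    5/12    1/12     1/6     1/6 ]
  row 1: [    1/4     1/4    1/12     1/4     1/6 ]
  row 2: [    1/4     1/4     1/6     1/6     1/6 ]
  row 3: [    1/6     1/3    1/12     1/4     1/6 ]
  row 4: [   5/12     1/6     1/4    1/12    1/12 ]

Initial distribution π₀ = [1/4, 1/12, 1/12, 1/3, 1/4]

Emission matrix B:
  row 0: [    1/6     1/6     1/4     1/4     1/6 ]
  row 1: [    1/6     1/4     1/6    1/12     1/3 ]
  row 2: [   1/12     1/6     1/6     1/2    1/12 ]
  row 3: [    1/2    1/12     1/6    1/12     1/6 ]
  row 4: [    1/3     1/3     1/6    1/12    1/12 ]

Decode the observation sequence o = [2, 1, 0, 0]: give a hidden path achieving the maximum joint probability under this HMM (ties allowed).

path = [0, 1, 3, 3]

t=0: δ = [6.250e-02, 1.389e-02, 1.389e-02, 5.556e-02, 4.167e-02]  (obs o_0=2)
t=1: δ = [2.894e-03, 6.510e-03, 1.736e-03, 1.157e-03, 3.472e-03]  ψ = [4, 0, 4, 3, 0]  (obs o_1=1)
t=2: δ = [2.713e-04, 2.713e-04, 7.234e-05, 8.138e-04, 3.617e-04]  ψ = [1, 1, 4, 1, 1]  (obs o_2=0)
t=3: δ = [2.512e-05, 4.521e-05, 7.535e-06, 1.017e-04, 4.521e-05]  ψ = [4, 3, 4, 3, 3]  (obs o_3=0)
backtrack: best end state = 3; path = [0, 1, 3, 3]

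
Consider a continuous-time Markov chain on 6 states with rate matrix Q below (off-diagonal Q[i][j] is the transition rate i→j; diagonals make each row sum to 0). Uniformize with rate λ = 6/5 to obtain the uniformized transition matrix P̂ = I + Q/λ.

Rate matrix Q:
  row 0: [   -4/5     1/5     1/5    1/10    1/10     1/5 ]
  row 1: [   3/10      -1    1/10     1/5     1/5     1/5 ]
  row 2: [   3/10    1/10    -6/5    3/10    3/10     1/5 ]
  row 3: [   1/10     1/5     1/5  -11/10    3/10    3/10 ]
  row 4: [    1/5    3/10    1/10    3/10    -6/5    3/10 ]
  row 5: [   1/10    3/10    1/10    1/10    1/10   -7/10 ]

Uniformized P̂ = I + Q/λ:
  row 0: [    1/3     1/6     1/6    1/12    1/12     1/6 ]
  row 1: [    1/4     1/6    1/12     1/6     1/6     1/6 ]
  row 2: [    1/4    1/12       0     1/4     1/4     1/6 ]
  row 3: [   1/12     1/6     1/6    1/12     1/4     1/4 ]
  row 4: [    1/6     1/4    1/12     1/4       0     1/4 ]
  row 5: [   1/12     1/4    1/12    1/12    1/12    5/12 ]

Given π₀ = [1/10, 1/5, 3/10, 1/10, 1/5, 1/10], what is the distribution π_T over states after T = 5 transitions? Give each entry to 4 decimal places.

π = [0.1903, 0.1898, 0.1021, 0.1376, 0.1285, 0.2517]

t=0: π = [0.1000, 0.2000, 0.3000, 0.1000, 0.2000, 0.1000]
t=1: π = [0.2083, 0.1667, 0.0750, 0.1833, 0.1500, 0.2167]
t=2: π = [0.1882, 0.1910, 0.1097, 0.1347, 0.1278, 0.2486]
t=3: π = [0.1911, 0.1889, 0.1011, 0.1388, 0.1293, 0.2507]
t=4: π = [0.1902, 0.1899, 0.1024, 0.1375, 0.1283, 0.2517]
t=5: π = [0.1903, 0.1898, 0.1021, 0.1376, 0.1285, 0.2517]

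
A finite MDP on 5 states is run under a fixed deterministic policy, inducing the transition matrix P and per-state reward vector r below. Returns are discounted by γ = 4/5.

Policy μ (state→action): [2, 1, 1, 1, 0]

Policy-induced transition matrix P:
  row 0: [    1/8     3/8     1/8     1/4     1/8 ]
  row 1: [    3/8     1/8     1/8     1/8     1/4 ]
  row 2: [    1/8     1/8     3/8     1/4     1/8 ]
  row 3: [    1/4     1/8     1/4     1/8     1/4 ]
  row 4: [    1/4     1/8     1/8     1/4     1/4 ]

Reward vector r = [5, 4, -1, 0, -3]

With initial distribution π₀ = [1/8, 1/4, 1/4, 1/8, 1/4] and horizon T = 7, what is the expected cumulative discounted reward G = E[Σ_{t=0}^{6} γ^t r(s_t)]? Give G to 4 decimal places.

t=0: π = [0.1250, 0.2500, 0.2500, 0.1250, 0.2500], E[r] = 0.6250, γ^t·E[r] = 0.625000, running G = 0.625000
t=1: π = [0.2344, 0.1563, 0.2031, 0.2031, 0.2031], E[r] = 0.9844, γ^t·E[r] = 0.787500, running G = 1.412500
t=2: π = [0.2148, 0.1836, 0.2012, 0.2051, 0.1953], E[r] = 1.0215, γ^t·E[r] = 0.653750, running G = 2.066250
t=3: π = [0.2209, 0.1787, 0.2009, 0.2014, 0.1980], E[r] = 1.0247, γ^t·E[r] = 0.524625, running G = 2.590875
t=4: π = [0.2196, 0.1802, 0.2004, 0.2025, 0.1973], E[r] = 1.0268, γ^t·E[r] = 0.420563, running G = 3.011438
t=5: π = [0.2200, 0.1799, 0.2004, 0.2022, 0.1975], E[r] = 1.0268, γ^t·E[r] = 0.336474, running G = 3.347911
t=6: π = [0.2199, 0.1800, 0.2004, 0.2022, 0.1974], E[r] = 1.0270, γ^t·E[r] = 0.269217, running G = 3.617129

G = 3.6171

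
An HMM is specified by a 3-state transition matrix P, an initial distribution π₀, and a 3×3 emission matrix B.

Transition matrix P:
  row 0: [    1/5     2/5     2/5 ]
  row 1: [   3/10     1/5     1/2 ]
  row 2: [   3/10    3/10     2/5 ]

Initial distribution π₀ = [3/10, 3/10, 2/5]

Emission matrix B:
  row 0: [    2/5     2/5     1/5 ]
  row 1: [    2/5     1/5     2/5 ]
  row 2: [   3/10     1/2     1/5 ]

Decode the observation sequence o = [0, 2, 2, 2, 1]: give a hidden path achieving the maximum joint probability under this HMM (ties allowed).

path = [0, 1, 2, 1, 2]

t=0: δ = [1.200e-01, 1.200e-01, 1.200e-01]  (obs o_0=0)
t=1: δ = [7.200e-03, 1.920e-02, 1.200e-02]  ψ = [1, 0, 1]  (obs o_1=2)
t=2: δ = [1.152e-03, 1.536e-03, 1.920e-03]  ψ = [1, 1, 1]  (obs o_2=2)
t=3: δ = [1.152e-04, 2.304e-04, 1.536e-04]  ψ = [2, 2, 1]  (obs o_3=2)
t=4: δ = [2.765e-05, 9.216e-06, 5.760e-05]  ψ = [1, 0, 1]  (obs o_4=1)
backtrack: best end state = 2; path = [0, 1, 2, 1, 2]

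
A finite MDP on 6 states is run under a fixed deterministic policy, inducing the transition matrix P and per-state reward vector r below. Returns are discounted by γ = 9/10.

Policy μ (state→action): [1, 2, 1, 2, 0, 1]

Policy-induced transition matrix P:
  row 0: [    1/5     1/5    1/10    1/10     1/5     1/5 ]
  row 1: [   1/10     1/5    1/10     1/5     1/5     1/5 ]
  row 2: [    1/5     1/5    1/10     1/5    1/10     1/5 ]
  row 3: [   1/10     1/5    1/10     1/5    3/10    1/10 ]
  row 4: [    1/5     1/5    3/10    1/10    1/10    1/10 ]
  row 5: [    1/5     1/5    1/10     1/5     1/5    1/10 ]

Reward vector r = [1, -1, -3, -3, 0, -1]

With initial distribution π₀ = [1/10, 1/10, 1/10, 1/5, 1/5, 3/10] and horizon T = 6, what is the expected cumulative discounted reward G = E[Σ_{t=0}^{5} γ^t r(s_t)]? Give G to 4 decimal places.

G = -5.2261

t=0: π = [0.1000, 0.1000, 0.1000, 0.2000, 0.2000, 0.3000], E[r] = -1.2000, γ^t·E[r] = -1.200000, running G = -1.200000
t=1: π = [0.1700, 0.2000, 0.1400, 0.1700, 0.1900, 0.1300], E[r] = -1.0900, γ^t·E[r] = -0.981000, running G = -2.181000
t=2: π = [0.1630, 0.2000, 0.1380, 0.1640, 0.1840, 0.1510], E[r] = -1.0940, γ^t·E[r] = -0.886140, running G = -3.067140
t=3: π = [0.1636, 0.2000, 0.1368, 0.1653, 0.1842, 0.1501], E[r] = -1.0928, γ^t·E[r] = -0.796651, running G = -3.863791
t=4: π = [0.1635, 0.2000, 0.1368, 0.1652, 0.1844, 0.1500], E[r] = -1.0928, γ^t·E[r] = -0.716953, running G = -4.580744
t=5: π = [0.1635, 0.2000, 0.1369, 0.1652, 0.1844, 0.1500], E[r] = -1.0928, γ^t·E[r] = -0.645312, running G = -5.226056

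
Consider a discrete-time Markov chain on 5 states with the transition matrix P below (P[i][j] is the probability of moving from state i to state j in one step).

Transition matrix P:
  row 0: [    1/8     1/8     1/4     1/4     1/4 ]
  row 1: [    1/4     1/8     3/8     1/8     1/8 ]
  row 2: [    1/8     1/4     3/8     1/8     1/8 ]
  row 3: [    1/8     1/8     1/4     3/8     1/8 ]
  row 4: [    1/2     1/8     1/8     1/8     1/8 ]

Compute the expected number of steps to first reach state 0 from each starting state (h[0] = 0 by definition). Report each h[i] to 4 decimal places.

h = [0.0000, 4.5444, 5.1124, 5.2071, 3.2663]

First-step conditioning: h[0] = 0; for i ≠ 0, h[i] = 1 + Σ_k P[i][k]·h[k].
  h[1] = 1 + 1/8·h[1] + 3/8·h[2] + 1/8·h[3] + 1/8·h[4]
  h[2] = 1 + 1/4·h[1] + 3/8·h[2] + 1/8·h[3] + 1/8·h[4]
  h[3] = 1 + 1/8·h[1] + 1/4·h[2] + 3/8·h[3] + 1/8·h[4]
  h[4] = 1 + 1/8·h[1] + 1/8·h[2] + 1/8·h[3] + 1/8·h[4]
Solving the 4×4 linear system over states ≠ 0 gives exactly h = [0, 768/169, 864/169, 880/169, 552/169] (h[0] = 0 is the target).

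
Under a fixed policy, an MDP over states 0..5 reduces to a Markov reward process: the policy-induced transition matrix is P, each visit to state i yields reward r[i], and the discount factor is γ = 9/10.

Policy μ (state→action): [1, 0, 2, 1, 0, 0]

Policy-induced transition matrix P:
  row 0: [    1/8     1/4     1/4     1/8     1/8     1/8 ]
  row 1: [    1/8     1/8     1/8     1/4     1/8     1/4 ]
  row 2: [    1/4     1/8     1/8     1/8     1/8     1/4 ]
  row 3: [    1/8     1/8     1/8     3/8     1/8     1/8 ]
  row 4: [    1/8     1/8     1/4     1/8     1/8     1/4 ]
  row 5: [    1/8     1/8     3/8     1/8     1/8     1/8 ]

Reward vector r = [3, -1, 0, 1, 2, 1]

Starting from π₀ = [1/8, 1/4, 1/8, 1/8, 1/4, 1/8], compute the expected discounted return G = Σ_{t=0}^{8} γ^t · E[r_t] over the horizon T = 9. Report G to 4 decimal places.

G = 5.6475

t=0: π = [0.1250, 0.2500, 0.1250, 0.1250, 0.2500, 0.1250], E[r] = 0.8750, γ^t·E[r] = 0.875000, running G = 0.875000
t=1: π = [0.1406, 0.1406, 0.2031, 0.1875, 0.1250, 0.2031], E[r] = 0.9219, γ^t·E[r] = 0.829688, running G = 1.704688
t=2: π = [0.1504, 0.1426, 0.2090, 0.1895, 0.1250, 0.1836], E[r] = 0.9316, γ^t·E[r] = 0.754629, running G = 2.459316
t=3: π = [0.1511, 0.1438, 0.2053, 0.1902, 0.1250, 0.1846], E[r] = 0.9343, γ^t·E[r] = 0.681124, running G = 3.140440
t=4: π = [0.1507, 0.1439, 0.2057, 0.1905, 0.1250, 0.1843], E[r] = 0.9329, γ^t·E[r] = 0.612070, running G = 3.752511
t=5: π = [0.1507, 0.1438, 0.2055, 0.1906, 0.1250, 0.1843], E[r] = 0.9332, γ^t·E[r] = 0.551059, running G = 4.303570
t=6: π = [0.1507, 0.1438, 0.2055, 0.1906, 0.1250, 0.1843], E[r] = 0.9332, γ^t·E[r] = 0.495920, running G = 4.799490
t=7: π = [0.1507, 0.1438, 0.2055, 0.1906, 0.1250, 0.1843], E[r] = 0.9332, γ^t·E[r] = 0.446336, running G = 5.245826
t=8: π = [0.1507, 0.1438, 0.2055, 0.1906, 0.1250, 0.1843], E[r] = 0.9332, γ^t·E[r] = 0.401701, running G = 5.647527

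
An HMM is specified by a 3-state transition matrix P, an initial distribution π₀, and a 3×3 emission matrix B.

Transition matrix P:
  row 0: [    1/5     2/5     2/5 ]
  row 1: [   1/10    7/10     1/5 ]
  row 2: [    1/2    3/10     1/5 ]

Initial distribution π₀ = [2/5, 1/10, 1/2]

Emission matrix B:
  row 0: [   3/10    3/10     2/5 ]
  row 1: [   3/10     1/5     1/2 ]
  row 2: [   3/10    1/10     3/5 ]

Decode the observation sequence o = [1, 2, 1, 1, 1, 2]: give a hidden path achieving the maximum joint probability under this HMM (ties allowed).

t=0: δ = [1.200e-01, 2.000e-02, 5.000e-02]  (obs o_0=1)
t=1: δ = [1.000e-02, 2.400e-02, 2.880e-02]  ψ = [2, 0, 0]  (obs o_1=2)
t=2: δ = [4.320e-03, 3.360e-03, 5.760e-04]  ψ = [2, 1, 2]  (obs o_2=1)
t=3: δ = [2.592e-04, 4.704e-04, 1.728e-04]  ψ = [0, 1, 0]  (obs o_3=1)
t=4: δ = [2.592e-05, 6.586e-05, 1.037e-05]  ψ = [2, 1, 0]  (obs o_4=1)
t=5: δ = [2.634e-06, 2.305e-05, 7.903e-06]  ψ = [1, 1, 1]  (obs o_5=2)
backtrack: best end state = 1; path = [0, 1, 1, 1, 1, 1]

path = [0, 1, 1, 1, 1, 1]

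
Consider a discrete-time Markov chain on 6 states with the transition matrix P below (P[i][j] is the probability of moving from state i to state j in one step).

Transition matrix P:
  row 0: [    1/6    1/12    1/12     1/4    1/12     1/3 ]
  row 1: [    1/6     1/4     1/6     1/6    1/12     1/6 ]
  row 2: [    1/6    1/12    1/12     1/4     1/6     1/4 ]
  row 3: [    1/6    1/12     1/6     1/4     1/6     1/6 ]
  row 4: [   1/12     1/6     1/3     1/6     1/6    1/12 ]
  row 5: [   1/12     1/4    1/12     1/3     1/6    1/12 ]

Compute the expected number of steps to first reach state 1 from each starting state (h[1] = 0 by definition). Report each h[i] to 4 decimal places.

h = [7.8253, 0.0000, 7.8787, 7.9716, 7.4047, 6.7636]

First-step conditioning: h[1] = 0; for i ≠ 1, h[i] = 1 + Σ_k P[i][k]·h[k].
  h[0] = 1 + 1/6·h[0] + 1/12·h[2] + 1/4·h[3] + 1/12·h[4] + 1/3·h[5]
  h[2] = 1 + 1/6·h[0] + 1/12·h[2] + 1/4·h[3] + 1/6·h[4] + 1/4·h[5]
  h[3] = 1 + 1/6·h[0] + 1/6·h[2] + 1/4·h[3] + 1/6·h[4] + 1/6·h[5]
  h[4] = 1 + 1/12·h[0] + 1/3·h[2] + 1/6·h[3] + 1/6·h[4] + 1/12·h[5]
  h[5] = 1 + 1/12·h[0] + 1/12·h[2] + 1/3·h[3] + 1/6·h[4] + 1/12·h[5]
Solving the 5×5 linear system over states ≠ 1 gives exactly h = [290028/37063, 0, 292008/37063, 295452/37063, 274440/37063, 250680/37063] (h[1] = 0 is the target).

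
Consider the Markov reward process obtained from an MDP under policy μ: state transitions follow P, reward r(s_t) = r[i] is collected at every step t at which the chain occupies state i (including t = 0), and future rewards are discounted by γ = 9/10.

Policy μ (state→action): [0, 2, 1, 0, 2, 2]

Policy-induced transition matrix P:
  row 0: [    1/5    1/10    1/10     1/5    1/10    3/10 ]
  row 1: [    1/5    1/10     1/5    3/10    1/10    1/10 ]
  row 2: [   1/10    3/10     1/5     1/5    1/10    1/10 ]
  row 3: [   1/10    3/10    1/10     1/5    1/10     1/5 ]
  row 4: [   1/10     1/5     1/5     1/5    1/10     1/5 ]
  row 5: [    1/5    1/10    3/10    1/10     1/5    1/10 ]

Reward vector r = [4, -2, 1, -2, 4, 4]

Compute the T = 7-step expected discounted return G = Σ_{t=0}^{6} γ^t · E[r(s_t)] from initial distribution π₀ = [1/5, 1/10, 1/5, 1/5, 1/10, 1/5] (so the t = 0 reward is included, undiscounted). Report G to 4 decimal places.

t=0: π = [0.2000, 0.1000, 0.2000, 0.2000, 0.1000, 0.2000], E[r] = 1.6000, γ^t·E[r] = 1.600000, running G = 1.600000
t=1: π = [0.1500, 0.1900, 0.1800, 0.1900, 0.1200, 0.1700], E[r] = 1.1800, γ^t·E[r] = 1.062000, running G = 2.662000
t=2: π = [0.1510, 0.1860, 0.1830, 0.2020, 0.1170, 0.1610], E[r] = 1.1230, γ^t·E[r] = 0.909630, running G = 3.571630
t=3: π = [0.1498, 0.1887, 0.1808, 0.2025, 0.1161, 0.1621], E[r] = 1.1104, γ^t·E[r] = 0.809482, running G = 4.381112
t=4: π = [0.1501, 0.1883, 0.1810, 0.2027, 0.1162, 0.1618], E[r] = 1.1115, γ^t·E[r] = 0.729242, running G = 5.110354
t=5: π = [0.1500, 0.1883, 0.1809, 0.2026, 0.1162, 0.1619], E[r] = 1.1113, γ^t·E[r] = 0.656215, running G = 5.766569
t=6: π = [0.1500, 0.1883, 0.1809, 0.2026, 0.1162, 0.1619], E[r] = 1.1114, γ^t·E[r] = 0.590635, running G = 6.357203

G = 6.3572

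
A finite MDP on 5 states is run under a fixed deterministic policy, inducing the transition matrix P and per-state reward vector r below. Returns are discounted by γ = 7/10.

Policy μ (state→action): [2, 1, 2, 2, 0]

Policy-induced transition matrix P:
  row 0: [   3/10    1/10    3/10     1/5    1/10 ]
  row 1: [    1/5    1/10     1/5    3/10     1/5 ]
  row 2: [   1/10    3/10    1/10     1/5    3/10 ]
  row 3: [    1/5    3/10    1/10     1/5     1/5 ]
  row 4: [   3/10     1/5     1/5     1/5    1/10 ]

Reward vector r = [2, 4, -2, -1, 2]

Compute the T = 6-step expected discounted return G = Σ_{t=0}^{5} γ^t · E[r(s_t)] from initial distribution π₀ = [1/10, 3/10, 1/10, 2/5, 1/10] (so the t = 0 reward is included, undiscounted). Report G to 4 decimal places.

G = 3.0123

t=0: π = [0.1000, 0.3000, 0.1000, 0.4000, 0.1000], E[r] = 1.0000, γ^t·E[r] = 1.000000, running G = 1.000000
t=1: π = [0.2100, 0.2100, 0.1600, 0.2300, 0.1900], E[r] = 1.0900, γ^t·E[r] = 0.763000, running G = 1.763000
t=2: π = [0.2240, 0.1970, 0.1820, 0.2210, 0.1760], E[r] = 1.0030, γ^t·E[r] = 0.491470, running G = 2.254470
t=3: π = [0.2218, 0.1982, 0.1821, 0.2197, 0.1782], E[r] = 1.0089, γ^t·E[r] = 0.346053, running G = 2.600523
t=4: π = [0.2218, 0.1982, 0.1820, 0.2198, 0.1782], E[r] = 1.0089, γ^t·E[r] = 0.242237, running G = 2.842760
t=5: π = [0.2218, 0.1982, 0.1820, 0.2198, 0.1782], E[r] = 1.0089, γ^t·E[r] = 0.169571, running G = 3.012330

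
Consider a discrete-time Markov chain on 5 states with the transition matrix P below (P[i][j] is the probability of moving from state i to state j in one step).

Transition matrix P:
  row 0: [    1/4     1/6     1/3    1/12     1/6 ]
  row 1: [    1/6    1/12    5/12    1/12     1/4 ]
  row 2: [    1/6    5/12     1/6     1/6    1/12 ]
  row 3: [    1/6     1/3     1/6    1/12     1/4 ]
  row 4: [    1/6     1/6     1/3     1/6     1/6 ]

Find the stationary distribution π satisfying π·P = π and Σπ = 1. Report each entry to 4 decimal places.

π = [0.1818, 0.2384, 0.2854, 0.1215, 0.1729]

Balance equations π_j = Σ_i π_i·P[i][j]:
  π_0 = 1/4·π_0 + 1/6·π_1 + 1/6·π_2 + 1/6·π_3 + 1/6·π_4
  π_1 = 1/6·π_0 + 1/12·π_1 + 5/12·π_2 + 1/3·π_3 + 1/6·π_4
  π_2 = 1/3·π_0 + 5/12·π_1 + 1/6·π_2 + 1/6·π_3 + 1/3·π_4
  π_3 = 1/12·π_0 + 1/12·π_1 + 1/6·π_2 + 1/12·π_3 + 1/6·π_4
  normalize: π_0 + π_1 + π_2 + π_3 + π_4 = 1
Solving the linear system gives exactly π = [2/11, 560/2349, 2458/8613, 3140/25839, 1489/8613].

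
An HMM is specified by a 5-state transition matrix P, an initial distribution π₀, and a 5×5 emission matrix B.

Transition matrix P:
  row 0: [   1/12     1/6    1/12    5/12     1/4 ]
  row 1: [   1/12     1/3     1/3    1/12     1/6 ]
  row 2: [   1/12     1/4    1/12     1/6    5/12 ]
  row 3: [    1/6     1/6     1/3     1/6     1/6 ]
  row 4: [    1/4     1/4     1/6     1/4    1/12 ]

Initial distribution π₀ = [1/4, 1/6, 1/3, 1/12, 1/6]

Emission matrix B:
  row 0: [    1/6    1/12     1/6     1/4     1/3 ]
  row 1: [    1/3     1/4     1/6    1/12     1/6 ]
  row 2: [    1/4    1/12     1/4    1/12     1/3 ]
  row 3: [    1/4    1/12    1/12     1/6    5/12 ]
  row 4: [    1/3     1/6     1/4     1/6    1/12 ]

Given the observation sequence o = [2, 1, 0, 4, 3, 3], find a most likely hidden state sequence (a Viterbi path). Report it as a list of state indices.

t=0: δ = [4.167e-02, 2.778e-02, 8.333e-02, 6.944e-03, 4.167e-02]  (obs o_0=2)
t=1: δ = [8.681e-04, 5.208e-03, 7.716e-04, 1.447e-03, 5.787e-03]  ψ = [4, 2, 1, 0, 2]  (obs o_1=1)
t=2: δ = [2.411e-04, 5.787e-04, 4.340e-04, 3.617e-04, 2.894e-04]  ψ = [4, 1, 1, 4, 1]  (obs o_2=0)
t=3: δ = [2.411e-05, 3.215e-05, 6.430e-05, 4.186e-05, 1.507e-05]  ψ = [4, 1, 1, 0, 2]  (obs o_3=4)
t=4: δ = [1.744e-06, 1.340e-06, 1.163e-06, 1.786e-06, 4.465e-06]  ψ = [3, 2, 3, 2, 2]  (obs o_4=3)
t=5: δ = [2.791e-07, 9.303e-08, 6.202e-08, 1.861e-07, 8.075e-08]  ψ = [4, 4, 4, 4, 2]  (obs o_5=3)
backtrack: best end state = 0; path = [2, 1, 1, 2, 4, 0]

path = [2, 1, 1, 2, 4, 0]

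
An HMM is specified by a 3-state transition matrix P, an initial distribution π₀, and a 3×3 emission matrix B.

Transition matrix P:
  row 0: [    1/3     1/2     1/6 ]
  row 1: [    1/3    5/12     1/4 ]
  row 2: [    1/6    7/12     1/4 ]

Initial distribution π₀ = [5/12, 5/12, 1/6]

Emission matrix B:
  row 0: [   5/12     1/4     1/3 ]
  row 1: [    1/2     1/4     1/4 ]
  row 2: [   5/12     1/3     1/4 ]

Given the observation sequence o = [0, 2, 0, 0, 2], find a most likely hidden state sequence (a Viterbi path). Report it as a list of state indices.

path = [1, 0, 1, 1, 0]

t=0: δ = [1.736e-01, 2.083e-01, 6.944e-02]  (obs o_0=0)
t=1: δ = [2.315e-02, 2.170e-02, 1.302e-02]  ψ = [1, 0, 1]  (obs o_1=2)
t=2: δ = [3.215e-03, 5.787e-03, 2.261e-03]  ψ = [0, 0, 1]  (obs o_2=0)
t=3: δ = [8.038e-04, 1.206e-03, 6.028e-04]  ψ = [1, 1, 1]  (obs o_3=0)
t=4: δ = [1.340e-04, 1.256e-04, 7.535e-05]  ψ = [1, 1, 1]  (obs o_4=2)
backtrack: best end state = 0; path = [1, 0, 1, 1, 0]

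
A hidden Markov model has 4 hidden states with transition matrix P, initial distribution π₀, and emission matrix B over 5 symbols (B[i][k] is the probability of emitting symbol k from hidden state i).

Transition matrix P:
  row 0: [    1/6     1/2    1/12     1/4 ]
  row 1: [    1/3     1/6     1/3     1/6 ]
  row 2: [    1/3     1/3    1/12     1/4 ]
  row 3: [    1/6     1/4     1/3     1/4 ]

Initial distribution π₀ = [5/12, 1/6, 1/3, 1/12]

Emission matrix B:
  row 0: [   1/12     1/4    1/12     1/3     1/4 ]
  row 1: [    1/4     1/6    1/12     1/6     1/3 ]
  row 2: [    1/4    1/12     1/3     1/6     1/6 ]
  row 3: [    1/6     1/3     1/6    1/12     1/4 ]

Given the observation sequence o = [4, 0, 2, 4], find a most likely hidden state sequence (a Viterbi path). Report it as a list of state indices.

path = [0, 1, 2, 1]

t=0: δ = [1.042e-01, 5.556e-02, 5.556e-02, 2.083e-02]  (obs o_0=4)
t=1: δ = [1.543e-03, 1.302e-02, 4.630e-03, 4.340e-03]  ψ = [1, 0, 1, 0]  (obs o_1=0)
t=2: δ = [3.617e-04, 1.808e-04, 1.447e-03, 3.617e-04]  ψ = [1, 1, 1, 1]  (obs o_2=2)
t=3: δ = [1.206e-04, 1.608e-04, 2.009e-05, 9.042e-05]  ψ = [2, 2, 2, 2]  (obs o_3=4)
backtrack: best end state = 1; path = [0, 1, 2, 1]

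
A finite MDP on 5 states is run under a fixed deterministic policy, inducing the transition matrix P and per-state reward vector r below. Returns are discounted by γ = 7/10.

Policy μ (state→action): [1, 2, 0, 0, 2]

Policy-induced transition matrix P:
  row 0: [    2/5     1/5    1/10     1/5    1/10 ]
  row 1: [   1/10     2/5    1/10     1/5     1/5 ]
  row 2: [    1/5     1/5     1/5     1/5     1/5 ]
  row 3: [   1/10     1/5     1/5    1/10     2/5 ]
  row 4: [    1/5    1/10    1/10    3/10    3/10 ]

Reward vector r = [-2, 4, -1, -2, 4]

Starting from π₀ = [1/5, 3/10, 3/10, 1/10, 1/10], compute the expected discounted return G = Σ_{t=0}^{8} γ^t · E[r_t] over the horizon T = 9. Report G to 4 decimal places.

G = 2.7333

t=0: π = [0.2000, 0.3000, 0.3000, 0.1000, 0.1000], E[r] = 0.7000, γ^t·E[r] = 0.700000, running G = 0.700000
t=1: π = [0.2000, 0.2500, 0.1400, 0.2000, 0.2100], E[r] = 0.9000, γ^t·E[r] = 0.630000, running G = 1.330000
t=2: π = [0.1950, 0.2290, 0.1340, 0.2010, 0.2410], E[r] = 0.9540, γ^t·E[r] = 0.467460, running G = 1.797460
t=3: π = [0.1960, 0.2217, 0.1335, 0.2040, 0.2448], E[r] = 0.9325, γ^t·E[r] = 0.319848, running G = 2.117308
t=4: π = [0.1966, 0.2199, 0.1338, 0.2041, 0.2457], E[r] = 0.9270, γ^t·E[r] = 0.222570, running G = 2.339878
t=5: π = [0.1969, 0.2194, 0.1338, 0.2042, 0.2457], E[r] = 0.9245, γ^t·E[r] = 0.155386, running G = 2.495264
t=6: π = [0.1970, 0.2193, 0.1338, 0.2042, 0.2457], E[r] = 0.9239, γ^t·E[r] = 0.108697, running G = 2.603961
t=7: π = [0.1971, 0.2193, 0.1338, 0.2042, 0.2457], E[r] = 0.9237, γ^t·E[r] = 0.076074, running G = 2.680035
t=8: π = [0.1971, 0.2193, 0.1338, 0.2042, 0.2457], E[r] = 0.9237, γ^t·E[r] = 0.053249, running G = 2.733284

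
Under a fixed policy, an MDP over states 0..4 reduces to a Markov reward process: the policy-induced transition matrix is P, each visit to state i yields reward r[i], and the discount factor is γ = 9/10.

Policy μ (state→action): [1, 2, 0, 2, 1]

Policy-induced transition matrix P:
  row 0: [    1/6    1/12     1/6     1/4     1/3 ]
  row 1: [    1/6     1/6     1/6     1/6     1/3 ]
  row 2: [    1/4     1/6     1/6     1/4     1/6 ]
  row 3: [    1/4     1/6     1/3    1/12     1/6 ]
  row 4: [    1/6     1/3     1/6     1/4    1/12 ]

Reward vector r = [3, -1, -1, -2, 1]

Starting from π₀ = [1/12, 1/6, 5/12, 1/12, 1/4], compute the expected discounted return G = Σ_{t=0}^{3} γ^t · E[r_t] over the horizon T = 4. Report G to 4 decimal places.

t=0: π = [0.0833, 0.1667, 0.4167, 0.0833, 0.2500], E[r] = -0.2500, γ^t·E[r] = -0.250000, running G = -0.250000
t=1: π = [0.2083, 0.2014, 0.1806, 0.2222, 0.1875], E[r] = -0.0139, γ^t·E[r] = -0.012500, running G = -0.262500
t=2: π = [0.2002, 0.1806, 0.2037, 0.1962, 0.2193], E[r] = 0.0434, γ^t·E[r] = 0.035156, running G = -0.227344
t=3: π = [0.2000, 0.1865, 0.1994, 0.2023, 0.2119], E[r] = 0.0214, γ^t·E[r] = 0.015609, running G = -0.211734

G = -0.2117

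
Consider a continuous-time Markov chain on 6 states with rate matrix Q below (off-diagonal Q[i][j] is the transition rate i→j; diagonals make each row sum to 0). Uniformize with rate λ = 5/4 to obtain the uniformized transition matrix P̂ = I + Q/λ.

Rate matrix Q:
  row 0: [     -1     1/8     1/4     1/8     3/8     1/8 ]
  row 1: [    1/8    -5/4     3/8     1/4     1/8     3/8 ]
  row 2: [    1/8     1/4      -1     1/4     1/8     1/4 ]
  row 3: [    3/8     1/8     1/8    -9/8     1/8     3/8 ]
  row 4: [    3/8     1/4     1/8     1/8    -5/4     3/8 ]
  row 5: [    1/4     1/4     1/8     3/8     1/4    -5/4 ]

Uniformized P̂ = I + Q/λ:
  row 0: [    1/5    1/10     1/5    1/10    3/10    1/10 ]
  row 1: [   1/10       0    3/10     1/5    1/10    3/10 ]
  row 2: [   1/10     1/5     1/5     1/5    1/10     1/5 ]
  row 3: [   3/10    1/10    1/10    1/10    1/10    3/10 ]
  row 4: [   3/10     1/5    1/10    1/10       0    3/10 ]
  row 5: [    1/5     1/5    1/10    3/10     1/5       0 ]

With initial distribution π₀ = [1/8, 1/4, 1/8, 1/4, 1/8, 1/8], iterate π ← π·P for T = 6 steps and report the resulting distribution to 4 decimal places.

t=0: π = [0.1250, 0.2500, 0.1250, 0.2500, 0.1250, 0.1250]
t=1: π = [0.2000, 0.1125, 0.1750, 0.1625, 0.1250, 0.2250]
t=2: π = [0.2000, 0.1413, 0.1600, 0.1738, 0.1500, 0.1750]
t=3: π = [0.2023, 0.1344, 0.1643, 0.1651, 0.1425, 0.1915]
t=4: π = [0.2009, 0.1364, 0.1635, 0.1682, 0.1454, 0.1857]
t=5: π = [0.2014, 0.1358, 0.1637, 0.1671, 0.1442, 0.1878]
t=6: π = [0.2012, 0.1360, 0.1637, 0.1675, 0.1446, 0.1870]

π = [0.2012, 0.1360, 0.1637, 0.1675, 0.1446, 0.1870]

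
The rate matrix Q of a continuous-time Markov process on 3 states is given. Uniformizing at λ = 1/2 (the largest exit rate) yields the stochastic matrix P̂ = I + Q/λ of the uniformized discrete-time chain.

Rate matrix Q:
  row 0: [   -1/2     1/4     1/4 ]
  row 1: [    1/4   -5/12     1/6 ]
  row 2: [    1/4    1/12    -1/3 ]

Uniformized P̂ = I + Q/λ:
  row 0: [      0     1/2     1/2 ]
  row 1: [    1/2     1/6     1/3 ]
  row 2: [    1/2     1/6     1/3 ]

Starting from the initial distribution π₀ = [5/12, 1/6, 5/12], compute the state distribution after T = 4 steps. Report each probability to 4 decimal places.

t=0: π = [0.4167, 0.1667, 0.4167]
t=1: π = [0.2917, 0.3056, 0.4028]
t=2: π = [0.3542, 0.2639, 0.3819]
t=3: π = [0.3229, 0.2847, 0.3924]
t=4: π = [0.3385, 0.2743, 0.3872]

π = [0.3385, 0.2743, 0.3872]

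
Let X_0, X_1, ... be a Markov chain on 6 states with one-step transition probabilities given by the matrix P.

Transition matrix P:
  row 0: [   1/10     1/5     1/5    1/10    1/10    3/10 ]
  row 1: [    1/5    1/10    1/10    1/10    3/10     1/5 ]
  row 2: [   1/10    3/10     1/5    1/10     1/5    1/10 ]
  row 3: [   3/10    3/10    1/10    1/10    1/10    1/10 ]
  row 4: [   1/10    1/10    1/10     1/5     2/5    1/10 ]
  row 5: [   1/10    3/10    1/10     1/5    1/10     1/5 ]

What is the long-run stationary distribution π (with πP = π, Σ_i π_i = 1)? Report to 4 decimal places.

Balance equations π_j = Σ_i π_i·P[i][j]:
  π_0 = 1/10·π_0 + 1/5·π_1 + 1/10·π_2 + 3/10·π_3 + 1/10·π_4 + 1/10·π_5
  π_1 = 1/5·π_0 + 1/10·π_1 + 3/10·π_2 + 3/10·π_3 + 1/10·π_4 + 3/10·π_5
  π_2 = 1/5·π_0 + 1/10·π_1 + 1/5·π_2 + 1/10·π_3 + 1/10·π_4 + 1/10·π_5
  π_3 = 1/10·π_0 + 1/10·π_1 + 1/10·π_2 + 1/10·π_3 + 1/5·π_4 + 1/5·π_5
  π_4 = 1/10·π_0 + 3/10·π_1 + 1/5·π_2 + 1/10·π_3 + 2/5·π_4 + 1/10·π_5
  normalize: π_0 + π_1 + π_2 + π_3 + π_4 + π_5 = 1
Solving the linear system gives exactly π = [2645/17893, 3601/17893, 2282/17893, 2478/17893, 3911/17893, 2976/17893].

π = [0.1478, 0.2013, 0.1275, 0.1385, 0.2186, 0.1663]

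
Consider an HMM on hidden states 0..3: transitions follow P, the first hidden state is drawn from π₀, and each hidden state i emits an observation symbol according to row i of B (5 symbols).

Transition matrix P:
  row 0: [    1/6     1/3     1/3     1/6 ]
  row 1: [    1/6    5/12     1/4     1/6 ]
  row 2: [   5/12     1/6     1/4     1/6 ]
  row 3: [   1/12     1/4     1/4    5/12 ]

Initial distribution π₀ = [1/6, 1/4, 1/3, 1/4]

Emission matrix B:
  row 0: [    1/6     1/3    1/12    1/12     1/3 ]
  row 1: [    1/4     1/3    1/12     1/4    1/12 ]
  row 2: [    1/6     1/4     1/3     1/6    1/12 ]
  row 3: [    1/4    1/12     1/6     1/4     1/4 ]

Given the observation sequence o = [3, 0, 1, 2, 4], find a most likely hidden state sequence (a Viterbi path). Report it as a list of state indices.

path = [1, 1, 1, 2, 0]

t=0: δ = [1.389e-02, 6.250e-02, 5.556e-02, 6.250e-02]  (obs o_0=3)
t=1: δ = [3.858e-03, 6.510e-03, 2.604e-03, 6.510e-03]  ψ = [2, 1, 1, 3]  (obs o_1=0)
t=2: δ = [3.617e-04, 9.042e-04, 4.069e-04, 2.261e-04]  ψ = [1, 1, 1, 3]  (obs o_2=1)
t=3: δ = [1.413e-05, 3.140e-05, 7.535e-05, 2.512e-05]  ψ = [2, 1, 1, 1]  (obs o_3=2)
t=4: δ = [1.047e-05, 1.090e-06, 1.570e-06, 3.140e-06]  ψ = [2, 1, 2, 2]  (obs o_4=4)
backtrack: best end state = 0; path = [1, 1, 1, 2, 0]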